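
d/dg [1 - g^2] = -2*g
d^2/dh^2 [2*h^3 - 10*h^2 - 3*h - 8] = 12*h - 20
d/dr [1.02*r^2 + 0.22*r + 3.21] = 2.04*r + 0.22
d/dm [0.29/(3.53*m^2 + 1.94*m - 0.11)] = (-2.0474*m - 0.5626)/(3.53*m^2 + 1.94*m - 0.11)^2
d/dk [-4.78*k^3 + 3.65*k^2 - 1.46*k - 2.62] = -14.34*k^2 + 7.3*k - 1.46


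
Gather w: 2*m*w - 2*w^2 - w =-2*w^2 + w*(2*m - 1)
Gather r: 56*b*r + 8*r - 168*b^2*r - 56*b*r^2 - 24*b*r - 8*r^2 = r^2*(-56*b - 8) + r*(-168*b^2 + 32*b + 8)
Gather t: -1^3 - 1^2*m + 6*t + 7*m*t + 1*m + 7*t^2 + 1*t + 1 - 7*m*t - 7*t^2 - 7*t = 0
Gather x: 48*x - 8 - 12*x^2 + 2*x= -12*x^2 + 50*x - 8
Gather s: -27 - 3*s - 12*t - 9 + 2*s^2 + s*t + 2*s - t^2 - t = 2*s^2 + s*(t - 1) - t^2 - 13*t - 36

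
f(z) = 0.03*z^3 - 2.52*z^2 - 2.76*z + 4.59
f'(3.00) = -17.07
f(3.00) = -25.56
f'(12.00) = -50.28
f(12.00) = -339.57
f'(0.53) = -5.41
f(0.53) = 2.42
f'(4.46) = -23.45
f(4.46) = -55.18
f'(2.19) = -13.37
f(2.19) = -13.23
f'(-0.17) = -1.90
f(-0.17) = 4.99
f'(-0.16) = -1.95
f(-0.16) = 4.97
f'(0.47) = -5.11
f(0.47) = 2.74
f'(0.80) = -6.73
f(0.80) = 0.78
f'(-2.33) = 9.47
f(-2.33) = -3.04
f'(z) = 0.09*z^2 - 5.04*z - 2.76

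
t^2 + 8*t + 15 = (t + 3)*(t + 5)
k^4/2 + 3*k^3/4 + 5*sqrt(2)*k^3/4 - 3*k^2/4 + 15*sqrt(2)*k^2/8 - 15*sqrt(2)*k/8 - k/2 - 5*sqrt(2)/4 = (k/2 + 1)*(k - 1)*(k + 1/2)*(k + 5*sqrt(2)/2)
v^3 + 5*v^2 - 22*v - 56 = (v - 4)*(v + 2)*(v + 7)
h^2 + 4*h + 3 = (h + 1)*(h + 3)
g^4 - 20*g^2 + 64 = (g - 4)*(g - 2)*(g + 2)*(g + 4)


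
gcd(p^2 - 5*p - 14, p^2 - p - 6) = p + 2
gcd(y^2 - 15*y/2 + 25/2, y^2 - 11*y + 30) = y - 5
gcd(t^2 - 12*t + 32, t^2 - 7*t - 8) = t - 8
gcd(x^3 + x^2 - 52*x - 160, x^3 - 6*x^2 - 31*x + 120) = x^2 - 3*x - 40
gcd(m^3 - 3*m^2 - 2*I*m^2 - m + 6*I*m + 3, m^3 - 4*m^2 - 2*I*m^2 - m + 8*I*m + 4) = m^2 - 2*I*m - 1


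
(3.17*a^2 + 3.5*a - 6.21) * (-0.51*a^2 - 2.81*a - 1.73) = -1.6167*a^4 - 10.6927*a^3 - 12.152*a^2 + 11.3951*a + 10.7433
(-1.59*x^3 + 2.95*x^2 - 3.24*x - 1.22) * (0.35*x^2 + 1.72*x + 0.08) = -0.5565*x^5 - 1.7023*x^4 + 3.8128*x^3 - 5.7638*x^2 - 2.3576*x - 0.0976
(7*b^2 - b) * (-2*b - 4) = -14*b^3 - 26*b^2 + 4*b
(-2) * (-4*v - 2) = 8*v + 4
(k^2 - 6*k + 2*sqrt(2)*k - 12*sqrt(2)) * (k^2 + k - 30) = k^4 - 5*k^3 + 2*sqrt(2)*k^3 - 36*k^2 - 10*sqrt(2)*k^2 - 72*sqrt(2)*k + 180*k + 360*sqrt(2)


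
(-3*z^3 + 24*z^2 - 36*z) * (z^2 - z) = -3*z^5 + 27*z^4 - 60*z^3 + 36*z^2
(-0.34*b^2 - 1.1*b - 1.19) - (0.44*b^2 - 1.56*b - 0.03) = -0.78*b^2 + 0.46*b - 1.16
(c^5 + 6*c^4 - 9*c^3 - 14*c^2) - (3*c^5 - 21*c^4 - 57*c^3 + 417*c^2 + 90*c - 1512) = -2*c^5 + 27*c^4 + 48*c^3 - 431*c^2 - 90*c + 1512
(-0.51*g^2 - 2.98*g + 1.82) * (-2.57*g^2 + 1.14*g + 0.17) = 1.3107*g^4 + 7.0772*g^3 - 8.1613*g^2 + 1.5682*g + 0.3094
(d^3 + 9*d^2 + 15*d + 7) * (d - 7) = d^4 + 2*d^3 - 48*d^2 - 98*d - 49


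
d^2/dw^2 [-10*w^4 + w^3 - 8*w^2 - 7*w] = -120*w^2 + 6*w - 16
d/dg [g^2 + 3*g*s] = 2*g + 3*s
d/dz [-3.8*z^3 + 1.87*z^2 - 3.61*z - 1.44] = -11.4*z^2 + 3.74*z - 3.61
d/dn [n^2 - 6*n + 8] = 2*n - 6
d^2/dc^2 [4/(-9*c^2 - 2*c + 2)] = 8*(81*c^2 + 18*c - 4*(9*c + 1)^2 - 18)/(9*c^2 + 2*c - 2)^3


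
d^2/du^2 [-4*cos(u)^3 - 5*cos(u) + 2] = (17 - 36*sin(u)^2)*cos(u)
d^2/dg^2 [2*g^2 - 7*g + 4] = 4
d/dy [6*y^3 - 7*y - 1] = 18*y^2 - 7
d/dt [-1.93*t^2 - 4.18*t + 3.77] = -3.86*t - 4.18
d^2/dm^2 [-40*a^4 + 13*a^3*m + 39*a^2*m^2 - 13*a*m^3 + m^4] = 78*a^2 - 78*a*m + 12*m^2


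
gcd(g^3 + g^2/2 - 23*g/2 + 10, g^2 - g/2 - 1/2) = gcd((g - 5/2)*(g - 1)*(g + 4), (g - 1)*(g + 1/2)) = g - 1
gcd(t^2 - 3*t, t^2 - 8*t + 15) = t - 3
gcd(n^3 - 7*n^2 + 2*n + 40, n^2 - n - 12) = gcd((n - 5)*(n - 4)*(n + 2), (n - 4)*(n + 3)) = n - 4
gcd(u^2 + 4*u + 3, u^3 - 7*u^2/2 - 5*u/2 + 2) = u + 1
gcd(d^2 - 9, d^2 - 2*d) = 1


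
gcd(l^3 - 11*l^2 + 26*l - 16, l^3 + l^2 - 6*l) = l - 2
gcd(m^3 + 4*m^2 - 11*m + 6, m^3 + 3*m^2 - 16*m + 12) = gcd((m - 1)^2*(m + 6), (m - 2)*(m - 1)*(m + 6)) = m^2 + 5*m - 6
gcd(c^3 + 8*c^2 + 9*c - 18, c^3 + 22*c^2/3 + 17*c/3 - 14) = c^2 + 5*c - 6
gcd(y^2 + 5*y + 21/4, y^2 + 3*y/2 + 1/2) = 1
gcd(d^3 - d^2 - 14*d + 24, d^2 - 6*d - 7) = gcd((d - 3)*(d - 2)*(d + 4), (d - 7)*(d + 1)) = 1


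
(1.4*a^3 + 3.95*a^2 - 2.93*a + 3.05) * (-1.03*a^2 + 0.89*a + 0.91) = -1.442*a^5 - 2.8225*a^4 + 7.8074*a^3 - 2.1547*a^2 + 0.0481999999999996*a + 2.7755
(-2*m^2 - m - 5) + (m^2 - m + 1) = -m^2 - 2*m - 4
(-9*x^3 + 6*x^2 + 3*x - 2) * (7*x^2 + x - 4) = -63*x^5 + 33*x^4 + 63*x^3 - 35*x^2 - 14*x + 8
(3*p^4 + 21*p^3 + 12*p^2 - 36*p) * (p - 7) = 3*p^5 - 135*p^3 - 120*p^2 + 252*p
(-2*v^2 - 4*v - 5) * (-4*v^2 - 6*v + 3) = 8*v^4 + 28*v^3 + 38*v^2 + 18*v - 15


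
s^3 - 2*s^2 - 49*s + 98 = (s - 7)*(s - 2)*(s + 7)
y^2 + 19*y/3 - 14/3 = (y - 2/3)*(y + 7)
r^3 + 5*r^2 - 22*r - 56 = (r - 4)*(r + 2)*(r + 7)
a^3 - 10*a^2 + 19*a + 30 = (a - 6)*(a - 5)*(a + 1)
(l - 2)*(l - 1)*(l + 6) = l^3 + 3*l^2 - 16*l + 12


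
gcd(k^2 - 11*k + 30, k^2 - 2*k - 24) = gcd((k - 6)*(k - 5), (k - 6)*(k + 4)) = k - 6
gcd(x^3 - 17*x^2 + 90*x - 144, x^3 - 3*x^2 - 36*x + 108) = x^2 - 9*x + 18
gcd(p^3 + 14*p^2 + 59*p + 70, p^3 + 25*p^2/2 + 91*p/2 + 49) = p^2 + 9*p + 14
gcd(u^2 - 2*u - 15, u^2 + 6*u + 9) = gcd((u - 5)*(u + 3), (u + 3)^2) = u + 3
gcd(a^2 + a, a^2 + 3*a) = a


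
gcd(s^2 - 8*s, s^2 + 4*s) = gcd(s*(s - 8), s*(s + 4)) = s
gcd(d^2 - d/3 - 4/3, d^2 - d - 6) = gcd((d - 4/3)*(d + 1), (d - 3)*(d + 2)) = 1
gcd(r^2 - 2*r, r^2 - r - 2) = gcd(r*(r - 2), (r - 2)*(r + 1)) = r - 2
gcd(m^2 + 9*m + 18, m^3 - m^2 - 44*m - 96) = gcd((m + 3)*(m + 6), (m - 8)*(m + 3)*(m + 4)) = m + 3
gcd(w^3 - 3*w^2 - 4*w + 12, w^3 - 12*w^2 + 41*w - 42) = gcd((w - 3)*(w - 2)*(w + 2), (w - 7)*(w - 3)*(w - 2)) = w^2 - 5*w + 6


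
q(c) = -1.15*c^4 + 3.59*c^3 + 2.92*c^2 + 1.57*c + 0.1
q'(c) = -4.6*c^3 + 10.77*c^2 + 5.84*c + 1.57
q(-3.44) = -277.93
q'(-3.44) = 296.18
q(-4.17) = -563.72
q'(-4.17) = 498.05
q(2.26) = 30.00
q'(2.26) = 16.68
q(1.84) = 22.06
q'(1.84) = 20.12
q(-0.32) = -0.23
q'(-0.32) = 0.95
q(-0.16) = -0.09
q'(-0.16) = 0.93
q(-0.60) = -0.72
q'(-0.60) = 2.94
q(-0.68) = -0.99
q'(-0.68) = 4.03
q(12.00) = -17203.46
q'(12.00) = -6326.27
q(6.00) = -600.32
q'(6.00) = -569.27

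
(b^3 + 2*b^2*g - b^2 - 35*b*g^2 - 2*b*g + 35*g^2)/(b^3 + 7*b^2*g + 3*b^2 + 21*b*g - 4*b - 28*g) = (b - 5*g)/(b + 4)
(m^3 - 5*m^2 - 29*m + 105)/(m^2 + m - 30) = (m^3 - 5*m^2 - 29*m + 105)/(m^2 + m - 30)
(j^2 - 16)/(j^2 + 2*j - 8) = (j - 4)/(j - 2)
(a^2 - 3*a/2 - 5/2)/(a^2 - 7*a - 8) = (a - 5/2)/(a - 8)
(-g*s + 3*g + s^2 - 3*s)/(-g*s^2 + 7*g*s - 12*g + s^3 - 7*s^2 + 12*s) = 1/(s - 4)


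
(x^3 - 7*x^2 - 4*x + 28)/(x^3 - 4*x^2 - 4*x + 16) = (x - 7)/(x - 4)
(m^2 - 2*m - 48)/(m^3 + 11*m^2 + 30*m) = (m - 8)/(m*(m + 5))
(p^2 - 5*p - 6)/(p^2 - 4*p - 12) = (p + 1)/(p + 2)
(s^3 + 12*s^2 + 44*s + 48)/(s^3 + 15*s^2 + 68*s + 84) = (s + 4)/(s + 7)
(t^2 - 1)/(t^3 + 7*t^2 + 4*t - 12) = (t + 1)/(t^2 + 8*t + 12)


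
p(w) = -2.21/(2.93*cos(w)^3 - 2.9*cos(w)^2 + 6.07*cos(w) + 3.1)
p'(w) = -2.21*(8.79*sin(w)*cos(w)^2 - 5.8*sin(w)*cos(w) + 6.07*sin(w))/(2.93*cos(w)^3 - 2.9*cos(w)^2 + 6.07*cos(w) + 3.1)^2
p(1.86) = -2.07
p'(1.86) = -15.76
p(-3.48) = 0.29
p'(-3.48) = -0.24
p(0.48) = -0.27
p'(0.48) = -0.12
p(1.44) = -0.57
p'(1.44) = -0.81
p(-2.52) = 0.41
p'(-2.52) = 0.75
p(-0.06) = -0.24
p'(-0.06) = 0.01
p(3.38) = 0.27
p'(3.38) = 0.15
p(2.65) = 0.34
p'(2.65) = -0.44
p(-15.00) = 0.49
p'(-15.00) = 1.12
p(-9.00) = 0.31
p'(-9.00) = 0.34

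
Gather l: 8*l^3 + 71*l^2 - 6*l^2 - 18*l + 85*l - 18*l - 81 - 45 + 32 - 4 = 8*l^3 + 65*l^2 + 49*l - 98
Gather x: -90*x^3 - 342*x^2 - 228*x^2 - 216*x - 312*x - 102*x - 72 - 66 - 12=-90*x^3 - 570*x^2 - 630*x - 150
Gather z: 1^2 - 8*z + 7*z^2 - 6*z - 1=7*z^2 - 14*z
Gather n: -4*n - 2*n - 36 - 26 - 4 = -6*n - 66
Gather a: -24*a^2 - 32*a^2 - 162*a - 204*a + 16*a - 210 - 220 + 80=-56*a^2 - 350*a - 350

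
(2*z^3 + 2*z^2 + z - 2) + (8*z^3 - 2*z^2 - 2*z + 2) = 10*z^3 - z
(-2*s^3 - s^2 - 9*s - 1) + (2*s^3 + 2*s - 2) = -s^2 - 7*s - 3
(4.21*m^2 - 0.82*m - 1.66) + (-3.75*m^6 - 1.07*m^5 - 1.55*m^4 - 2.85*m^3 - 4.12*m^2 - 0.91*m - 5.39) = -3.75*m^6 - 1.07*m^5 - 1.55*m^4 - 2.85*m^3 + 0.0899999999999999*m^2 - 1.73*m - 7.05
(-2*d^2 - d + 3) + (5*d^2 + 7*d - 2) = 3*d^2 + 6*d + 1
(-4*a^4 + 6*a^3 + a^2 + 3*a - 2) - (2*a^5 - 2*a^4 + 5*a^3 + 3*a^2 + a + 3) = -2*a^5 - 2*a^4 + a^3 - 2*a^2 + 2*a - 5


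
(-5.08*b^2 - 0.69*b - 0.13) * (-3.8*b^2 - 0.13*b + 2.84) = 19.304*b^4 + 3.2824*b^3 - 13.8435*b^2 - 1.9427*b - 0.3692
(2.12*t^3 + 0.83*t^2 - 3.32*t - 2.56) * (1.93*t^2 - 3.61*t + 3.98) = 4.0916*t^5 - 6.0513*t^4 - 0.966299999999999*t^3 + 10.3478*t^2 - 3.972*t - 10.1888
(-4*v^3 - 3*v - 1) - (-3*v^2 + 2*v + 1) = -4*v^3 + 3*v^2 - 5*v - 2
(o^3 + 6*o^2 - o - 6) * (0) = 0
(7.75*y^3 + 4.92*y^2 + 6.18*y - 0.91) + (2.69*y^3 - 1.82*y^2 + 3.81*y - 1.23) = 10.44*y^3 + 3.1*y^2 + 9.99*y - 2.14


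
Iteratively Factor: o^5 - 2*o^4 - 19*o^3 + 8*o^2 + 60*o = (o)*(o^4 - 2*o^3 - 19*o^2 + 8*o + 60) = o*(o - 5)*(o^3 + 3*o^2 - 4*o - 12) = o*(o - 5)*(o + 2)*(o^2 + o - 6) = o*(o - 5)*(o + 2)*(o + 3)*(o - 2)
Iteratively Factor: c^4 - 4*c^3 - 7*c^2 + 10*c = (c)*(c^3 - 4*c^2 - 7*c + 10) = c*(c - 5)*(c^2 + c - 2) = c*(c - 5)*(c + 2)*(c - 1)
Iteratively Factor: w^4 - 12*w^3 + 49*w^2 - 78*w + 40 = (w - 5)*(w^3 - 7*w^2 + 14*w - 8) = (w - 5)*(w - 4)*(w^2 - 3*w + 2) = (w - 5)*(w - 4)*(w - 2)*(w - 1)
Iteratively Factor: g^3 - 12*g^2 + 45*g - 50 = (g - 5)*(g^2 - 7*g + 10) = (g - 5)*(g - 2)*(g - 5)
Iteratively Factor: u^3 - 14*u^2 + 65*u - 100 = (u - 4)*(u^2 - 10*u + 25) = (u - 5)*(u - 4)*(u - 5)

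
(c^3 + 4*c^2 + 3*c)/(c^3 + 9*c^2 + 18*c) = (c + 1)/(c + 6)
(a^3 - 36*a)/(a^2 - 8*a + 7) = a*(a^2 - 36)/(a^2 - 8*a + 7)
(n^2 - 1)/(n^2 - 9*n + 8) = (n + 1)/(n - 8)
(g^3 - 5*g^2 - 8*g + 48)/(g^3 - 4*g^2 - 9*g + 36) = (g - 4)/(g - 3)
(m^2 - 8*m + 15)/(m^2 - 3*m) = (m - 5)/m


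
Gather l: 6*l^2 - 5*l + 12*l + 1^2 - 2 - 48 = 6*l^2 + 7*l - 49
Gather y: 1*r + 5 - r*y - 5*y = r + y*(-r - 5) + 5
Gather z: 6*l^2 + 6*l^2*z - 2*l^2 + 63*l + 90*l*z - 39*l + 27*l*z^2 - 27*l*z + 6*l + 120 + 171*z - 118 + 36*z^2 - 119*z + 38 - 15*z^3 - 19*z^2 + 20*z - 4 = 4*l^2 + 30*l - 15*z^3 + z^2*(27*l + 17) + z*(6*l^2 + 63*l + 72) + 36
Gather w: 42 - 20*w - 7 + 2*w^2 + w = 2*w^2 - 19*w + 35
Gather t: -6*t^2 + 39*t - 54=-6*t^2 + 39*t - 54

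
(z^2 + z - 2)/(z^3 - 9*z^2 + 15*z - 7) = (z + 2)/(z^2 - 8*z + 7)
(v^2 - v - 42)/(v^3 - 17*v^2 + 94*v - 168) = (v + 6)/(v^2 - 10*v + 24)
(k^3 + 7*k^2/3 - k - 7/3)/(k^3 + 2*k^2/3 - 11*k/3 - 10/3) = (3*k^2 + 4*k - 7)/(3*k^2 - k - 10)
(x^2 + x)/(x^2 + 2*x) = (x + 1)/(x + 2)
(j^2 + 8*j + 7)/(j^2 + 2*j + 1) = (j + 7)/(j + 1)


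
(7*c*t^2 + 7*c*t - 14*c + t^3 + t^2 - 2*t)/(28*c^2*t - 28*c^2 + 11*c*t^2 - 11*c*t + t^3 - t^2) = (t + 2)/(4*c + t)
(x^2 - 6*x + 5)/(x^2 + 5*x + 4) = (x^2 - 6*x + 5)/(x^2 + 5*x + 4)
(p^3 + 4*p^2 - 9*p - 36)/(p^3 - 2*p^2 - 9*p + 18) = (p + 4)/(p - 2)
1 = 1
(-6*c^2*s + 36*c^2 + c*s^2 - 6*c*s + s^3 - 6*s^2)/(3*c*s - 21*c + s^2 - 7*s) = (-2*c*s + 12*c + s^2 - 6*s)/(s - 7)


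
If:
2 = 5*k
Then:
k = 2/5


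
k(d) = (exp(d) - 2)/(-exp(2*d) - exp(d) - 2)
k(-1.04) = 0.66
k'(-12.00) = 0.00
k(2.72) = -0.05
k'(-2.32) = -0.10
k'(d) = (exp(d) - 2)*(2*exp(2*d) + exp(d))/(-exp(2*d) - exp(d) - 2)^2 + exp(d)/(-exp(2*d) - exp(d) - 2) = ((exp(d) - 2)*(2*exp(d) + 1) - exp(2*d) - exp(d) - 2)*exp(d)/(exp(2*d) + exp(d) + 2)^2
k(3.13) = -0.04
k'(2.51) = 0.04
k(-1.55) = 0.79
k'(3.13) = 0.03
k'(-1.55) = -0.20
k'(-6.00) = 0.00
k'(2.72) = 0.04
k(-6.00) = 1.00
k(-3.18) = 0.96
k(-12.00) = 1.00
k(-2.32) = 0.90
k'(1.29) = -0.05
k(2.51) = -0.06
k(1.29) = -0.09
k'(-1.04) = -0.30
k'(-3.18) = -0.04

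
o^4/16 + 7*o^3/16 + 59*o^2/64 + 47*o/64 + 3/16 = (o/4 + 1/4)*(o/4 + 1)*(o + 1/2)*(o + 3/2)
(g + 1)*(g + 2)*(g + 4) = g^3 + 7*g^2 + 14*g + 8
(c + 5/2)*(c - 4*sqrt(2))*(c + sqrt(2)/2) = c^3 - 7*sqrt(2)*c^2/2 + 5*c^2/2 - 35*sqrt(2)*c/4 - 4*c - 10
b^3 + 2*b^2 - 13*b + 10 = (b - 2)*(b - 1)*(b + 5)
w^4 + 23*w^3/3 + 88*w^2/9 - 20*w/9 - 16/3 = (w - 2/3)*(w + 1)*(w + 4/3)*(w + 6)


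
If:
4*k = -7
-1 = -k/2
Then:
No Solution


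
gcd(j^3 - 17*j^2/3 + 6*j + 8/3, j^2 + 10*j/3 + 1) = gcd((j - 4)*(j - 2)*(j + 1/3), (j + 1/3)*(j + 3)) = j + 1/3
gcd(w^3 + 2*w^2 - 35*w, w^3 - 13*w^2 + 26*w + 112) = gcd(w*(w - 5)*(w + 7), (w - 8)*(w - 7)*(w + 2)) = 1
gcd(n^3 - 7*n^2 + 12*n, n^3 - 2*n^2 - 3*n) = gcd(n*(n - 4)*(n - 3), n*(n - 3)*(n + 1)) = n^2 - 3*n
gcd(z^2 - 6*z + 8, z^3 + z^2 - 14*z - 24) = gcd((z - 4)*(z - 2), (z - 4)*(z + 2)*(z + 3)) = z - 4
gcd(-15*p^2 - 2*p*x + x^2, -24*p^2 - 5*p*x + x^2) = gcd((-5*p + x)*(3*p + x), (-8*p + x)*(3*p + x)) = 3*p + x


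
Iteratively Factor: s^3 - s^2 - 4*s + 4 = (s - 1)*(s^2 - 4) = (s - 1)*(s + 2)*(s - 2)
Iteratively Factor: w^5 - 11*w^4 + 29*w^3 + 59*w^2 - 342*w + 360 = (w - 2)*(w^4 - 9*w^3 + 11*w^2 + 81*w - 180) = (w - 3)*(w - 2)*(w^3 - 6*w^2 - 7*w + 60) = (w - 3)*(w - 2)*(w + 3)*(w^2 - 9*w + 20) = (w - 4)*(w - 3)*(w - 2)*(w + 3)*(w - 5)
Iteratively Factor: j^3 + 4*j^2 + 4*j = (j + 2)*(j^2 + 2*j) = (j + 2)^2*(j)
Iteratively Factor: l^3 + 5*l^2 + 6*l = (l + 2)*(l^2 + 3*l) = l*(l + 2)*(l + 3)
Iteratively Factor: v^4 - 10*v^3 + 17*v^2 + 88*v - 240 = (v - 4)*(v^3 - 6*v^2 - 7*v + 60) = (v - 4)^2*(v^2 - 2*v - 15) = (v - 5)*(v - 4)^2*(v + 3)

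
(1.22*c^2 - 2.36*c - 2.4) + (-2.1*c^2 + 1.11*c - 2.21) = -0.88*c^2 - 1.25*c - 4.61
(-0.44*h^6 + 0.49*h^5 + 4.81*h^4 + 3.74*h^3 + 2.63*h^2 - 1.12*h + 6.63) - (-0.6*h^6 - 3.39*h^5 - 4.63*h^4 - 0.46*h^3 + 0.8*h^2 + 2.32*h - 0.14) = 0.16*h^6 + 3.88*h^5 + 9.44*h^4 + 4.2*h^3 + 1.83*h^2 - 3.44*h + 6.77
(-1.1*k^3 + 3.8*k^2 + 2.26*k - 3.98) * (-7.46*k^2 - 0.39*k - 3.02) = 8.206*k^5 - 27.919*k^4 - 15.0196*k^3 + 17.3334*k^2 - 5.273*k + 12.0196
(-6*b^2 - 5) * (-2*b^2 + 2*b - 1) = 12*b^4 - 12*b^3 + 16*b^2 - 10*b + 5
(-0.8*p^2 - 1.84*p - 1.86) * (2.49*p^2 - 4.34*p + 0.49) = -1.992*p^4 - 1.1096*p^3 + 2.9622*p^2 + 7.1708*p - 0.9114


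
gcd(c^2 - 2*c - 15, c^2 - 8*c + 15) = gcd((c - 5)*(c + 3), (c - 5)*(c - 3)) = c - 5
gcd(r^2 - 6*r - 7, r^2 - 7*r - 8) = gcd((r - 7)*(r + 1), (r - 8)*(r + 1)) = r + 1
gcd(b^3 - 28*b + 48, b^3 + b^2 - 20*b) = b - 4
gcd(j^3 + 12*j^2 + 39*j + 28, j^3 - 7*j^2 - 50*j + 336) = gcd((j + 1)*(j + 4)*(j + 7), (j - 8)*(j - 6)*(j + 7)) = j + 7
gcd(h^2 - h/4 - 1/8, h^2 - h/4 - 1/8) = h^2 - h/4 - 1/8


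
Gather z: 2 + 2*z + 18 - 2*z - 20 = 0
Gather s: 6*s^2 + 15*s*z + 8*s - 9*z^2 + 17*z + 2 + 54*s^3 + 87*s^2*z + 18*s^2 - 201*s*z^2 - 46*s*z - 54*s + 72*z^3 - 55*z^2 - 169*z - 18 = 54*s^3 + s^2*(87*z + 24) + s*(-201*z^2 - 31*z - 46) + 72*z^3 - 64*z^2 - 152*z - 16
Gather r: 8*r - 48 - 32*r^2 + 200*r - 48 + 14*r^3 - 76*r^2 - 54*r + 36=14*r^3 - 108*r^2 + 154*r - 60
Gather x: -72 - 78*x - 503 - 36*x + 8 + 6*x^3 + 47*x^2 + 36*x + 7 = 6*x^3 + 47*x^2 - 78*x - 560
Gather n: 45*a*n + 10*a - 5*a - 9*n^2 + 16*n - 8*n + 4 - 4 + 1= 5*a - 9*n^2 + n*(45*a + 8) + 1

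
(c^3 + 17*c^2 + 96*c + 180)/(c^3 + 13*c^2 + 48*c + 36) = (c + 5)/(c + 1)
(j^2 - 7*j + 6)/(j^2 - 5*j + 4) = (j - 6)/(j - 4)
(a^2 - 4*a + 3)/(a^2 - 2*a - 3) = (a - 1)/(a + 1)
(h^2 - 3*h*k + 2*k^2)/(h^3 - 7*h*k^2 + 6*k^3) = 1/(h + 3*k)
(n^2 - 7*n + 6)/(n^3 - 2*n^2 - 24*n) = (n - 1)/(n*(n + 4))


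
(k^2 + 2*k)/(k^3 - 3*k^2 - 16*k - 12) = k/(k^2 - 5*k - 6)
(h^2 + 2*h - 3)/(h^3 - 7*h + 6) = 1/(h - 2)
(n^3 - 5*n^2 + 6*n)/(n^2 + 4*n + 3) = n*(n^2 - 5*n + 6)/(n^2 + 4*n + 3)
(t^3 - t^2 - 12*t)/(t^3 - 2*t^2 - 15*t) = (t - 4)/(t - 5)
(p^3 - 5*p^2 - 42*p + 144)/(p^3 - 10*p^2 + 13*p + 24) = (p + 6)/(p + 1)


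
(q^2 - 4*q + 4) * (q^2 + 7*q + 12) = q^4 + 3*q^3 - 12*q^2 - 20*q + 48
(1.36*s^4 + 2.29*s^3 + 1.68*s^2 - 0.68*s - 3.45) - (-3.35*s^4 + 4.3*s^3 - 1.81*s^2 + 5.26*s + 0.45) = 4.71*s^4 - 2.01*s^3 + 3.49*s^2 - 5.94*s - 3.9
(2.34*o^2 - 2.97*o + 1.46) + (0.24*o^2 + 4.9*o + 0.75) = 2.58*o^2 + 1.93*o + 2.21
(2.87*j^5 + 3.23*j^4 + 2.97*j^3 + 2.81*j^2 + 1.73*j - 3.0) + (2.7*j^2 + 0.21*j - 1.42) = 2.87*j^5 + 3.23*j^4 + 2.97*j^3 + 5.51*j^2 + 1.94*j - 4.42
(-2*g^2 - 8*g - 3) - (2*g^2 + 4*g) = -4*g^2 - 12*g - 3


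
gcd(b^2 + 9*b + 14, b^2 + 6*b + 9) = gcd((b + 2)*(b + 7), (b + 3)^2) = 1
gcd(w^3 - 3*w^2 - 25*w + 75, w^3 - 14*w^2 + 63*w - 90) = w^2 - 8*w + 15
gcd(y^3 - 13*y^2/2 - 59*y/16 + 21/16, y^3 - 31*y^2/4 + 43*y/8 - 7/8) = y^2 - 29*y/4 + 7/4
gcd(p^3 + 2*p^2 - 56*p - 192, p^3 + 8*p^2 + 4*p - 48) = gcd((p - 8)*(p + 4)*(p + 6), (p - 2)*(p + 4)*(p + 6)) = p^2 + 10*p + 24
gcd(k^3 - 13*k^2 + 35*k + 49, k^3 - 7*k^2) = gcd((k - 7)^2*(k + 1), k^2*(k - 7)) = k - 7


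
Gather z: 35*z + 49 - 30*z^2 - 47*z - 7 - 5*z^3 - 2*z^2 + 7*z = -5*z^3 - 32*z^2 - 5*z + 42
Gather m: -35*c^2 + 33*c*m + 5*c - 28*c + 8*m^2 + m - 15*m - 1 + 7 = -35*c^2 - 23*c + 8*m^2 + m*(33*c - 14) + 6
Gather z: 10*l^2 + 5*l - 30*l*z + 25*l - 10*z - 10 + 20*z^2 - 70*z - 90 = 10*l^2 + 30*l + 20*z^2 + z*(-30*l - 80) - 100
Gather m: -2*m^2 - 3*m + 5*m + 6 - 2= -2*m^2 + 2*m + 4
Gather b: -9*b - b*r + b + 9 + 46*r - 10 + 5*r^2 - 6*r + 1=b*(-r - 8) + 5*r^2 + 40*r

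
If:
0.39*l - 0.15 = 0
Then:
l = 0.38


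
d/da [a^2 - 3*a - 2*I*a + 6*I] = 2*a - 3 - 2*I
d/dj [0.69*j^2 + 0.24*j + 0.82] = 1.38*j + 0.24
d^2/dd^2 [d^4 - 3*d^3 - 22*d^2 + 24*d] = 12*d^2 - 18*d - 44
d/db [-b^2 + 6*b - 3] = 6 - 2*b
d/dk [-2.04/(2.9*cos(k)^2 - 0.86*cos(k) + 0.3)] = (1.7544 - 11.832*cos(k))*sin(k)/(2.9*cos(k)^2 - 0.86*cos(k) + 0.3)^2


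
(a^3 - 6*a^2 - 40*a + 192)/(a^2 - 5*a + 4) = (a^2 - 2*a - 48)/(a - 1)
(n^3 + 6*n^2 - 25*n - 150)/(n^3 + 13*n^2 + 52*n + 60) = (n - 5)/(n + 2)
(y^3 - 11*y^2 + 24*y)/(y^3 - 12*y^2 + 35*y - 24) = y/(y - 1)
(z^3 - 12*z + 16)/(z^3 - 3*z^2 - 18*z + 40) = (z - 2)/(z - 5)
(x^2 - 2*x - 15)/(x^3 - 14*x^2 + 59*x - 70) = (x + 3)/(x^2 - 9*x + 14)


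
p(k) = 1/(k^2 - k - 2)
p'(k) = (1 - 2*k)/(k^2 - k - 2)^2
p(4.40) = 0.08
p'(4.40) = -0.05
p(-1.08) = 4.06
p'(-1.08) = 52.05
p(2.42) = 0.70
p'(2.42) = -1.86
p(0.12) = -0.47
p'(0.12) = 0.17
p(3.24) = 0.19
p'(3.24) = -0.20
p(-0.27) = -0.60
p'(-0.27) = 0.56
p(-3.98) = 0.06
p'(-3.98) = 0.03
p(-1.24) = 1.29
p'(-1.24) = 5.76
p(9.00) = 0.01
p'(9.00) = 0.00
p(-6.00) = 0.02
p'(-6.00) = 0.01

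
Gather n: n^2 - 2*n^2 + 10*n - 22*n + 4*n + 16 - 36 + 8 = -n^2 - 8*n - 12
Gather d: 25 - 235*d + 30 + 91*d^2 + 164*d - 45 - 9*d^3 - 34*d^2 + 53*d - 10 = -9*d^3 + 57*d^2 - 18*d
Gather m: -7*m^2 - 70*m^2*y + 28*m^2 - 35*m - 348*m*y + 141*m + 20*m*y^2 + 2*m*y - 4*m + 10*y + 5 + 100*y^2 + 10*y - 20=m^2*(21 - 70*y) + m*(20*y^2 - 346*y + 102) + 100*y^2 + 20*y - 15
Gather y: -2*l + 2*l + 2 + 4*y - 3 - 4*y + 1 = 0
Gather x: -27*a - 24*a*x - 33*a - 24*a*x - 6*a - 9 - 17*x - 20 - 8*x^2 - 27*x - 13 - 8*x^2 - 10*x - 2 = -66*a - 16*x^2 + x*(-48*a - 54) - 44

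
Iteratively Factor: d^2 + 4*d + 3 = (d + 3)*(d + 1)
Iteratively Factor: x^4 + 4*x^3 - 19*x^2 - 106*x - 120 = (x - 5)*(x^3 + 9*x^2 + 26*x + 24) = (x - 5)*(x + 3)*(x^2 + 6*x + 8) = (x - 5)*(x + 2)*(x + 3)*(x + 4)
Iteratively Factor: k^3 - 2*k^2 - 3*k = (k - 3)*(k^2 + k) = k*(k - 3)*(k + 1)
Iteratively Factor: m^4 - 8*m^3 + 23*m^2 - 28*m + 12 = (m - 2)*(m^3 - 6*m^2 + 11*m - 6) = (m - 2)*(m - 1)*(m^2 - 5*m + 6) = (m - 3)*(m - 2)*(m - 1)*(m - 2)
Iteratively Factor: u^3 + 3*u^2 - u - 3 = (u - 1)*(u^2 + 4*u + 3) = (u - 1)*(u + 1)*(u + 3)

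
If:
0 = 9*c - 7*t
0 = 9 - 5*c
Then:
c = 9/5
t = 81/35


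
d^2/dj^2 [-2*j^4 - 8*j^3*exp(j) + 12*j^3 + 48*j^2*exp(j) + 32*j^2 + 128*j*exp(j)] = -8*j^3*exp(j) - 24*j^2 + 272*j*exp(j) + 72*j + 352*exp(j) + 64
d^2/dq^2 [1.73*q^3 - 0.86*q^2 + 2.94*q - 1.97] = 10.38*q - 1.72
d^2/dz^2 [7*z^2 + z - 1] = 14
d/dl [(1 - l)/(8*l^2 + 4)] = (2*l^2 - 4*l - 1)/(4*(4*l^4 + 4*l^2 + 1))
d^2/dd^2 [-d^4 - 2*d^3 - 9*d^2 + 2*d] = -12*d^2 - 12*d - 18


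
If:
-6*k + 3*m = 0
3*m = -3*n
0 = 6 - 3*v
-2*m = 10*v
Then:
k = -5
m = -10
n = 10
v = 2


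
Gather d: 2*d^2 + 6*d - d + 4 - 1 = 2*d^2 + 5*d + 3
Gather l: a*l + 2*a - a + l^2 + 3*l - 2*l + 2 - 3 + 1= a + l^2 + l*(a + 1)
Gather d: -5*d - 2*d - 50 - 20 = -7*d - 70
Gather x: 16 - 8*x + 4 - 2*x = 20 - 10*x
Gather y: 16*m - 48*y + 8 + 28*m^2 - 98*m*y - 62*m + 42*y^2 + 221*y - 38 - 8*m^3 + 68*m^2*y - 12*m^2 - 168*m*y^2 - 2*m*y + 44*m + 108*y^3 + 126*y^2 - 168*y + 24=-8*m^3 + 16*m^2 - 2*m + 108*y^3 + y^2*(168 - 168*m) + y*(68*m^2 - 100*m + 5) - 6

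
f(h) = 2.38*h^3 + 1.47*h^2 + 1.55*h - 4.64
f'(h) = 7.14*h^2 + 2.94*h + 1.55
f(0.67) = -2.23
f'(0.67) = 6.72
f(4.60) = 265.25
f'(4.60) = 166.16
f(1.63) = 12.10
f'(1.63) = 25.31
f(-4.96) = -266.58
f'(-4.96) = 162.62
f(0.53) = -3.05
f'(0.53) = 5.11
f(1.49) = 8.81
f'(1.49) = 21.78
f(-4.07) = -147.06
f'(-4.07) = 107.86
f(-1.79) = -16.35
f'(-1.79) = 19.16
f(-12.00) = -3924.20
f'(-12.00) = 994.43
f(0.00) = -4.64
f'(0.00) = 1.55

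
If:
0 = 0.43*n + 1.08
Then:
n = -2.51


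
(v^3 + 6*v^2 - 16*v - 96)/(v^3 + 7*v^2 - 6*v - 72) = (v - 4)/(v - 3)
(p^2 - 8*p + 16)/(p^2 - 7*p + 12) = (p - 4)/(p - 3)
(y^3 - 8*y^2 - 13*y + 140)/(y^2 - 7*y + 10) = (y^2 - 3*y - 28)/(y - 2)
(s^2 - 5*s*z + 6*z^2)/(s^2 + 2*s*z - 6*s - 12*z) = (s^2 - 5*s*z + 6*z^2)/(s^2 + 2*s*z - 6*s - 12*z)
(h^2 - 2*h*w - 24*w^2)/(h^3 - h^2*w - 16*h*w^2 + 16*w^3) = (h - 6*w)/(h^2 - 5*h*w + 4*w^2)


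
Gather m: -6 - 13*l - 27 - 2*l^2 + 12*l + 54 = -2*l^2 - l + 21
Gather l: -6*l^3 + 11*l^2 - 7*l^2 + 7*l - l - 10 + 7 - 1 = -6*l^3 + 4*l^2 + 6*l - 4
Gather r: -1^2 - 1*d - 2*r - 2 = -d - 2*r - 3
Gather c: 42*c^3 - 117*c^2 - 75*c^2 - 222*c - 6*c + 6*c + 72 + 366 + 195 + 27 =42*c^3 - 192*c^2 - 222*c + 660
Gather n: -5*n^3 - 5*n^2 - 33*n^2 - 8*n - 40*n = -5*n^3 - 38*n^2 - 48*n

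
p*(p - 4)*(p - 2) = p^3 - 6*p^2 + 8*p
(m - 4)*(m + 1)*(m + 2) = m^3 - m^2 - 10*m - 8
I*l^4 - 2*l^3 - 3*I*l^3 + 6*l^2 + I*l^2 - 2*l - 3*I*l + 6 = (l - 3)*(l + I)*(l + 2*I)*(I*l + 1)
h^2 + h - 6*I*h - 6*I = (h + 1)*(h - 6*I)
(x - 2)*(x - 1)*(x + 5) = x^3 + 2*x^2 - 13*x + 10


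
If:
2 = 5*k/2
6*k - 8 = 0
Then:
No Solution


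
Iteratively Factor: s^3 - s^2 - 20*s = (s - 5)*(s^2 + 4*s) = (s - 5)*(s + 4)*(s)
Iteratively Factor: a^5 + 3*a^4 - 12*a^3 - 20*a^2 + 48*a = (a + 4)*(a^4 - a^3 - 8*a^2 + 12*a) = (a - 2)*(a + 4)*(a^3 + a^2 - 6*a) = (a - 2)^2*(a + 4)*(a^2 + 3*a) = (a - 2)^2*(a + 3)*(a + 4)*(a)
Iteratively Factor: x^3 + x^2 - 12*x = (x - 3)*(x^2 + 4*x) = x*(x - 3)*(x + 4)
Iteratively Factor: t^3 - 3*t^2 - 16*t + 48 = (t - 4)*(t^2 + t - 12) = (t - 4)*(t + 4)*(t - 3)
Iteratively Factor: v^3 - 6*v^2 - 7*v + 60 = (v - 5)*(v^2 - v - 12) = (v - 5)*(v - 4)*(v + 3)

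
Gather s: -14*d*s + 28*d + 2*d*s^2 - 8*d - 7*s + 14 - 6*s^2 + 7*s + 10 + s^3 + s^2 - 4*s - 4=20*d + s^3 + s^2*(2*d - 5) + s*(-14*d - 4) + 20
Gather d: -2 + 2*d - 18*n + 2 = 2*d - 18*n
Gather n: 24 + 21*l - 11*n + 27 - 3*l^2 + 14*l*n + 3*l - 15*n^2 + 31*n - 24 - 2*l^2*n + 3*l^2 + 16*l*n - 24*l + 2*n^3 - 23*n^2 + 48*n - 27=2*n^3 - 38*n^2 + n*(-2*l^2 + 30*l + 68)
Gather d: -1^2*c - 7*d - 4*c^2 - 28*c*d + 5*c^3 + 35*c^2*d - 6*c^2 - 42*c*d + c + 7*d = 5*c^3 - 10*c^2 + d*(35*c^2 - 70*c)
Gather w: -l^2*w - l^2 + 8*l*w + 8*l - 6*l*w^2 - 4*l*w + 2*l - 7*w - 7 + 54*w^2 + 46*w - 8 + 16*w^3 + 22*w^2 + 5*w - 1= -l^2 + 10*l + 16*w^3 + w^2*(76 - 6*l) + w*(-l^2 + 4*l + 44) - 16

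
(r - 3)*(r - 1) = r^2 - 4*r + 3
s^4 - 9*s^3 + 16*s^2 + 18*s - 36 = (s - 6)*(s - 3)*(s - sqrt(2))*(s + sqrt(2))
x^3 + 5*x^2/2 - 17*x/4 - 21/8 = (x - 3/2)*(x + 1/2)*(x + 7/2)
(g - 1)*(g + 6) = g^2 + 5*g - 6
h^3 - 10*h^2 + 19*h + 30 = (h - 6)*(h - 5)*(h + 1)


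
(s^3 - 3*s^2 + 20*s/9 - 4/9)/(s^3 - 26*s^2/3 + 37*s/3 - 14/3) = (3*s^2 - 7*s + 2)/(3*(s^2 - 8*s + 7))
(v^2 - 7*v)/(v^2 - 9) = v*(v - 7)/(v^2 - 9)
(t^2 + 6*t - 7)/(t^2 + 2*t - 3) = (t + 7)/(t + 3)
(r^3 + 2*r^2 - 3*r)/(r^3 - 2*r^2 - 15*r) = (r - 1)/(r - 5)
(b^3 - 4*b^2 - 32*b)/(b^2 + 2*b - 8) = b*(b - 8)/(b - 2)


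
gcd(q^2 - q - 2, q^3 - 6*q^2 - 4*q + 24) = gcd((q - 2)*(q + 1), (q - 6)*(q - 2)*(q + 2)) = q - 2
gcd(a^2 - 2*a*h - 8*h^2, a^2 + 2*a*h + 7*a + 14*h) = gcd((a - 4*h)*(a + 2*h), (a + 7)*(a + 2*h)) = a + 2*h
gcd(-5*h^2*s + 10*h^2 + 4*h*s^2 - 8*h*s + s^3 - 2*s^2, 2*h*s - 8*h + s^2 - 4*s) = 1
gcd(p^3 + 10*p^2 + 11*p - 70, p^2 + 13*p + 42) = p + 7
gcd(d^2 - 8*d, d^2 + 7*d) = d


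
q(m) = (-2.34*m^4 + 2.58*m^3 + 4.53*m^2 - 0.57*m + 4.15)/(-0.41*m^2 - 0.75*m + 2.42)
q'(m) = (0.82*m + 0.75)*(-2.34*m^4 + 2.58*m^3 + 4.53*m^2 - 0.57*m + 4.15)/(-0.41*m^2 - 0.75*m + 2.42)^2 + (-9.36*m^3 + 7.74*m^2 + 9.06*m - 0.57)/(-0.41*m^2 - 0.75*m + 2.42) = (1.9188*m^5 + 4.2072*m^4 - 26.5212*m^3 + 15.0996*m^2 + 25.3282*m + 1.7331)/(0.1681*m^4 + 0.615*m^3 - 1.4219*m^2 - 3.63*m + 5.8564)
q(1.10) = 8.20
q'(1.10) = 18.06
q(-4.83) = 412.12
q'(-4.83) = 37.55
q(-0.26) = 1.76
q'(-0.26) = -0.50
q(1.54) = 35.12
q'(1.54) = 233.18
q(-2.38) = -41.80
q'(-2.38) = 105.24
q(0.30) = 2.06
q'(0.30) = 2.15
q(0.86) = 5.01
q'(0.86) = 9.70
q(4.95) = 86.40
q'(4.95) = 42.85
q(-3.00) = -216.91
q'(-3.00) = 679.13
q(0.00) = 1.71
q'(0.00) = 0.30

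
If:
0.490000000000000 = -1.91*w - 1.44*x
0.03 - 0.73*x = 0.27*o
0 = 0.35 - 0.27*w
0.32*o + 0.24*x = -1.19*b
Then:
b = -1.11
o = 5.68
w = 1.30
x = -2.06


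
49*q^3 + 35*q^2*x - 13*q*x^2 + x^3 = (-7*q + x)^2*(q + x)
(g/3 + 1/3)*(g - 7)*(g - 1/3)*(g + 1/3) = g^4/3 - 2*g^3 - 64*g^2/27 + 2*g/9 + 7/27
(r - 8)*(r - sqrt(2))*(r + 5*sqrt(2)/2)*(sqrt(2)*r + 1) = sqrt(2)*r^4 - 8*sqrt(2)*r^3 + 4*r^3 - 32*r^2 - 7*sqrt(2)*r^2/2 - 5*r + 28*sqrt(2)*r + 40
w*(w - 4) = w^2 - 4*w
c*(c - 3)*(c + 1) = c^3 - 2*c^2 - 3*c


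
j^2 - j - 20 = (j - 5)*(j + 4)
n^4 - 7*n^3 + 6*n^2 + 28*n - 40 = (n - 5)*(n - 2)^2*(n + 2)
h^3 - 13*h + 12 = (h - 3)*(h - 1)*(h + 4)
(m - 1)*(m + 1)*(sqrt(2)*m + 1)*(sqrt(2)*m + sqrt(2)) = 2*m^4 + sqrt(2)*m^3 + 2*m^3 - 2*m^2 + sqrt(2)*m^2 - 2*m - sqrt(2)*m - sqrt(2)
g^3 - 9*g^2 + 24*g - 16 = (g - 4)^2*(g - 1)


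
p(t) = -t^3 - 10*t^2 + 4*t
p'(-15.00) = -371.00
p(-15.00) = 1065.00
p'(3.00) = -83.00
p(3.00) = -105.00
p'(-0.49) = 13.08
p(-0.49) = -4.24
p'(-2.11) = 32.84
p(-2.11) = -43.57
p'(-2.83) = 36.57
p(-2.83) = -68.74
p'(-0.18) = 7.50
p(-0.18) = -1.04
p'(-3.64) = 37.05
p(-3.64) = -98.83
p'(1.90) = -44.83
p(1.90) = -35.36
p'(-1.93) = 31.43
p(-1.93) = -37.78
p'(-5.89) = 17.72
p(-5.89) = -166.14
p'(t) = -3*t^2 - 20*t + 4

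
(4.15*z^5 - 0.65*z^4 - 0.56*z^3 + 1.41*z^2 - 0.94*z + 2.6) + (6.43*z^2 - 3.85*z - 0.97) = 4.15*z^5 - 0.65*z^4 - 0.56*z^3 + 7.84*z^2 - 4.79*z + 1.63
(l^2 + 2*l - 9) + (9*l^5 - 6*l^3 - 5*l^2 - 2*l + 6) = 9*l^5 - 6*l^3 - 4*l^2 - 3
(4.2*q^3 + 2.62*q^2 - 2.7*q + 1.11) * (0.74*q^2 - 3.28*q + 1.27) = 3.108*q^5 - 11.8372*q^4 - 5.2576*q^3 + 13.0048*q^2 - 7.0698*q + 1.4097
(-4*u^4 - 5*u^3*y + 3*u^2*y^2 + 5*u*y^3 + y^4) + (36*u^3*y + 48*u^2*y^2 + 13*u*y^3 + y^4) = -4*u^4 + 31*u^3*y + 51*u^2*y^2 + 18*u*y^3 + 2*y^4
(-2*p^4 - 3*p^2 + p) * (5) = -10*p^4 - 15*p^2 + 5*p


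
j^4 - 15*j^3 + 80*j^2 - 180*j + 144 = (j - 6)*(j - 4)*(j - 3)*(j - 2)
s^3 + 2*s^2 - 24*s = s*(s - 4)*(s + 6)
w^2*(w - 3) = w^3 - 3*w^2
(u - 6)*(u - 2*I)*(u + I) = u^3 - 6*u^2 - I*u^2 + 2*u + 6*I*u - 12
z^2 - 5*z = z*(z - 5)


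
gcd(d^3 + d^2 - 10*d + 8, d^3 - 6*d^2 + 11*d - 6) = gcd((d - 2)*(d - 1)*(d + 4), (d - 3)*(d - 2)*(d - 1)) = d^2 - 3*d + 2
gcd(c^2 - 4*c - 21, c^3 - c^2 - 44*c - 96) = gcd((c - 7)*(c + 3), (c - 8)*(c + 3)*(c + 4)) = c + 3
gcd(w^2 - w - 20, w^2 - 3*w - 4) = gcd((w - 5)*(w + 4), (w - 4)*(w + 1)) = 1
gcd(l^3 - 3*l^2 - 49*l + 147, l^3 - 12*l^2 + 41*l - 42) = l^2 - 10*l + 21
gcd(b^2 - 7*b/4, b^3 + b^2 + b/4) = b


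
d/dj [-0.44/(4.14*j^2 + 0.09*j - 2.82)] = (3.6432*j + 0.0396)/(4.14*j^2 + 0.09*j - 2.82)^2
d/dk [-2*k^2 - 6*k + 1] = -4*k - 6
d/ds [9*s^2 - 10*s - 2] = 18*s - 10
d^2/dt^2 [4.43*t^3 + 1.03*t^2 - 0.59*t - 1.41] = 26.58*t + 2.06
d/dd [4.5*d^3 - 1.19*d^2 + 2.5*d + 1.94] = 13.5*d^2 - 2.38*d + 2.5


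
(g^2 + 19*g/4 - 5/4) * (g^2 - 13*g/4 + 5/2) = g^4 + 3*g^3/2 - 227*g^2/16 + 255*g/16 - 25/8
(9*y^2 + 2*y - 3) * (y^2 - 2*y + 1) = 9*y^4 - 16*y^3 + 2*y^2 + 8*y - 3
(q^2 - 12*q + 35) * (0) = 0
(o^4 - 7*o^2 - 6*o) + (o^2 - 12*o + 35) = o^4 - 6*o^2 - 18*o + 35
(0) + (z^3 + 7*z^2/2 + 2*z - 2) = z^3 + 7*z^2/2 + 2*z - 2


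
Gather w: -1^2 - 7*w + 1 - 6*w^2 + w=-6*w^2 - 6*w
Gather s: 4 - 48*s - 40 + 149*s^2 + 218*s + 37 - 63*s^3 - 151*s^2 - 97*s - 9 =-63*s^3 - 2*s^2 + 73*s - 8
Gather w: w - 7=w - 7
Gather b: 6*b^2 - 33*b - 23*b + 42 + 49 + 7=6*b^2 - 56*b + 98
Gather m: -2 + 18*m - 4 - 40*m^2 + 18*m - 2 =-40*m^2 + 36*m - 8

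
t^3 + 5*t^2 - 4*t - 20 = (t - 2)*(t + 2)*(t + 5)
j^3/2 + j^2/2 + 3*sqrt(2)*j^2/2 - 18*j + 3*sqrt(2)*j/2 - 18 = (j/2 + 1/2)*(j - 3*sqrt(2))*(j + 6*sqrt(2))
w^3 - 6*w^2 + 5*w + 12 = (w - 4)*(w - 3)*(w + 1)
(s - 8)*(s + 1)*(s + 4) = s^3 - 3*s^2 - 36*s - 32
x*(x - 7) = x^2 - 7*x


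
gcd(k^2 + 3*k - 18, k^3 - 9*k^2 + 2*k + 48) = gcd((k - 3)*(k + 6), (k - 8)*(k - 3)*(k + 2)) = k - 3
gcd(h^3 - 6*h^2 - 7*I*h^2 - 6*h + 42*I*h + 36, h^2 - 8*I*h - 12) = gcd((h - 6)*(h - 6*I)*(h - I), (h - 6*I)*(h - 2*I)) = h - 6*I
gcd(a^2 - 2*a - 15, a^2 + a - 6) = a + 3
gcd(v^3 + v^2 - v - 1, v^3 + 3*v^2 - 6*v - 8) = v + 1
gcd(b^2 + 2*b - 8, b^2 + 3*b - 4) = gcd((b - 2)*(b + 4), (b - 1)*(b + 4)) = b + 4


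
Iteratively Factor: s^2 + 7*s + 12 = (s + 3)*(s + 4)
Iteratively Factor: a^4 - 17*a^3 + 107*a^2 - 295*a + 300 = (a - 5)*(a^3 - 12*a^2 + 47*a - 60) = (a - 5)*(a - 4)*(a^2 - 8*a + 15) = (a - 5)*(a - 4)*(a - 3)*(a - 5)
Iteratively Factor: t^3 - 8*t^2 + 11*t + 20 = (t - 5)*(t^2 - 3*t - 4) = (t - 5)*(t - 4)*(t + 1)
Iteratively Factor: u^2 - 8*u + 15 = (u - 3)*(u - 5)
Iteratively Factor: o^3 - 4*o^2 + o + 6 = (o - 3)*(o^2 - o - 2) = (o - 3)*(o + 1)*(o - 2)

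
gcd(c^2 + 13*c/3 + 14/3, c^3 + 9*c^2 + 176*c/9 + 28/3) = c + 7/3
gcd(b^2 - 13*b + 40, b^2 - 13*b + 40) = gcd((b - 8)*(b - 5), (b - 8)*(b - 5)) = b^2 - 13*b + 40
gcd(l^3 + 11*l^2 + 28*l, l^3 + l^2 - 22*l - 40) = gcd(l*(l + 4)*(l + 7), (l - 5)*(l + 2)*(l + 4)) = l + 4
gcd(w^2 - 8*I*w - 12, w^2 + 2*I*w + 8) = w - 2*I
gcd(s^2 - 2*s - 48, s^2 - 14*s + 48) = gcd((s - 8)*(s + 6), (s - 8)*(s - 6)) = s - 8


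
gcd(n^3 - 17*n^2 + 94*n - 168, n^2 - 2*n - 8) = n - 4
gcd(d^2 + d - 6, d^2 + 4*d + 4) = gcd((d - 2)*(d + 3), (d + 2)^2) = 1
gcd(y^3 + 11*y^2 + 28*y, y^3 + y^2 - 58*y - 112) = y + 7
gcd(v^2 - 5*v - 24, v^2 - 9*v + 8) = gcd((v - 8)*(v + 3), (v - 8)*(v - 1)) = v - 8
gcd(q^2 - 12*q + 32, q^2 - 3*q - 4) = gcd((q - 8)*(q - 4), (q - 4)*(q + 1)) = q - 4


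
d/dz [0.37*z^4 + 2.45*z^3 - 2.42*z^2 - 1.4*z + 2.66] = 1.48*z^3 + 7.35*z^2 - 4.84*z - 1.4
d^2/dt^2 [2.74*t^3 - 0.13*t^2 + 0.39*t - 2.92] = 16.44*t - 0.26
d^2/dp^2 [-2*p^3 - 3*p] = -12*p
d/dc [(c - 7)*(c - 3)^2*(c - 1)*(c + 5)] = 5*c^4 - 36*c^3 - 18*c^2 + 412*c - 507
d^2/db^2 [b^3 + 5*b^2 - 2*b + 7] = 6*b + 10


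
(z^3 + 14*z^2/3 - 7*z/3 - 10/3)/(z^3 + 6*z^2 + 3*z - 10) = (z + 2/3)/(z + 2)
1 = 1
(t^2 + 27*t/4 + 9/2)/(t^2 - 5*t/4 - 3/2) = (t + 6)/(t - 2)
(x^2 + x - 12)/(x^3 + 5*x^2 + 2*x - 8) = (x - 3)/(x^2 + x - 2)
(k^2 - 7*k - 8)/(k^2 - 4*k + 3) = (k^2 - 7*k - 8)/(k^2 - 4*k + 3)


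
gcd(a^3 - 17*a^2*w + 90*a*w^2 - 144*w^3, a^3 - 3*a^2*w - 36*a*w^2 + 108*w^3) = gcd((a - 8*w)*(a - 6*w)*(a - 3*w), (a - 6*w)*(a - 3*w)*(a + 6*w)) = a^2 - 9*a*w + 18*w^2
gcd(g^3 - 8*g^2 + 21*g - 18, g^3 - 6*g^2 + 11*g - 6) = g^2 - 5*g + 6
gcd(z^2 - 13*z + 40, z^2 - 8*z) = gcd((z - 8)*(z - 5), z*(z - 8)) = z - 8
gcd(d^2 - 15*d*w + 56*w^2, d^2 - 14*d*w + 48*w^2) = -d + 8*w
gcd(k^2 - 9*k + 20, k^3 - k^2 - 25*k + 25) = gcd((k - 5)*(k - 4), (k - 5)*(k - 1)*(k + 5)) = k - 5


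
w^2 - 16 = (w - 4)*(w + 4)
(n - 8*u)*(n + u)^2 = n^3 - 6*n^2*u - 15*n*u^2 - 8*u^3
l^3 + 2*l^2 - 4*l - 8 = (l - 2)*(l + 2)^2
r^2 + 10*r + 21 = (r + 3)*(r + 7)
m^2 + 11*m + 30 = (m + 5)*(m + 6)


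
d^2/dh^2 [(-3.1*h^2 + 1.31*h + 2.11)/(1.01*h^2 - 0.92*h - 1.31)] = (-3.08837800000001*h^3 - 11.695194*h^2 - 1.364106*h - 4.642154)/(1.030301*h^6 - 2.815476*h^5 - 1.444401*h^4 + 6.524824*h^3 + 1.873431*h^2 - 4.736436*h - 2.248091)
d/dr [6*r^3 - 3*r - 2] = 18*r^2 - 3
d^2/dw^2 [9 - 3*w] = 0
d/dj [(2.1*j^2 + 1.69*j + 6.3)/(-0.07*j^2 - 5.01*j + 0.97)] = (-10.4027*j^2 + 4.956*j + 33.2023)/(0.0049*j^4 + 0.7014*j^3 + 24.9643*j^2 - 9.7194*j + 0.9409)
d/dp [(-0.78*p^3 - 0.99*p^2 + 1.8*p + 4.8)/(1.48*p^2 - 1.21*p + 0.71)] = (-1.1544*p^4 + 1.8876*p^3 - 3.1275*p^2 - 15.6138*p + 7.086)/(2.1904*p^4 - 3.5816*p^3 + 3.5657*p^2 - 1.7182*p + 0.5041)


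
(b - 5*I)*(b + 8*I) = b^2 + 3*I*b + 40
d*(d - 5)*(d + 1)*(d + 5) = d^4 + d^3 - 25*d^2 - 25*d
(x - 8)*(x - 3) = x^2 - 11*x + 24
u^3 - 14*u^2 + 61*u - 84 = (u - 7)*(u - 4)*(u - 3)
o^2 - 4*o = o*(o - 4)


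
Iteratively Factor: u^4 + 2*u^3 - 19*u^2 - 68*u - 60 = (u + 2)*(u^3 - 19*u - 30) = (u + 2)^2*(u^2 - 2*u - 15) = (u + 2)^2*(u + 3)*(u - 5)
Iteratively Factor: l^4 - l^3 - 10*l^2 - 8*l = (l + 1)*(l^3 - 2*l^2 - 8*l) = (l - 4)*(l + 1)*(l^2 + 2*l) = l*(l - 4)*(l + 1)*(l + 2)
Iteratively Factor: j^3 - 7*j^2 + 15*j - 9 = (j - 3)*(j^2 - 4*j + 3) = (j - 3)^2*(j - 1)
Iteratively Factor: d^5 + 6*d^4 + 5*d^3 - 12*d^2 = (d)*(d^4 + 6*d^3 + 5*d^2 - 12*d) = d*(d - 1)*(d^3 + 7*d^2 + 12*d) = d*(d - 1)*(d + 3)*(d^2 + 4*d) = d^2*(d - 1)*(d + 3)*(d + 4)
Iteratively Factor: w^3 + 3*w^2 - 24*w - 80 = (w + 4)*(w^2 - w - 20) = (w + 4)^2*(w - 5)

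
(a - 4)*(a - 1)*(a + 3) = a^3 - 2*a^2 - 11*a + 12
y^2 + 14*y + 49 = (y + 7)^2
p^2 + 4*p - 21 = (p - 3)*(p + 7)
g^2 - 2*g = g*(g - 2)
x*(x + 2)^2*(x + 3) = x^4 + 7*x^3 + 16*x^2 + 12*x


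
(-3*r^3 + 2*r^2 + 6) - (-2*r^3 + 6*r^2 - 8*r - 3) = -r^3 - 4*r^2 + 8*r + 9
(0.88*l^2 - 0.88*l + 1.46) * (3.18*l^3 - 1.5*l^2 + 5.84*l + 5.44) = 2.7984*l^5 - 4.1184*l^4 + 11.102*l^3 - 2.542*l^2 + 3.7392*l + 7.9424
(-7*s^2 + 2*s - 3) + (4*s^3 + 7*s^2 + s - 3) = 4*s^3 + 3*s - 6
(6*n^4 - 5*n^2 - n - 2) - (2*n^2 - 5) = 6*n^4 - 7*n^2 - n + 3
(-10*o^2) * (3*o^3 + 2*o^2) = -30*o^5 - 20*o^4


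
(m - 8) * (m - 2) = m^2 - 10*m + 16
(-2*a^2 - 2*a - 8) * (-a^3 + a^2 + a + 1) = 2*a^5 + 4*a^3 - 12*a^2 - 10*a - 8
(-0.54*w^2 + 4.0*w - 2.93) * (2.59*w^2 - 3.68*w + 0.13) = -1.3986*w^4 + 12.3472*w^3 - 22.3789*w^2 + 11.3024*w - 0.3809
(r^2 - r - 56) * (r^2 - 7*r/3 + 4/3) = r^4 - 10*r^3/3 - 157*r^2/3 + 388*r/3 - 224/3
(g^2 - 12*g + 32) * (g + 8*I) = g^3 - 12*g^2 + 8*I*g^2 + 32*g - 96*I*g + 256*I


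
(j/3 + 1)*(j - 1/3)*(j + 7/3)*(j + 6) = j^4/3 + 11*j^3/3 + 317*j^2/27 + 29*j/3 - 14/3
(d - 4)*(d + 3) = d^2 - d - 12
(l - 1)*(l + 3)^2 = l^3 + 5*l^2 + 3*l - 9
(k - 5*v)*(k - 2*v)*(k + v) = k^3 - 6*k^2*v + 3*k*v^2 + 10*v^3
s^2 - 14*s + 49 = (s - 7)^2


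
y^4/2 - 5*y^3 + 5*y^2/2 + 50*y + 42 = (y/2 + 1)*(y - 7)*(y - 6)*(y + 1)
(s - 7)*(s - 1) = s^2 - 8*s + 7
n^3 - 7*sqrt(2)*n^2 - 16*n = n*(n - 8*sqrt(2))*(n + sqrt(2))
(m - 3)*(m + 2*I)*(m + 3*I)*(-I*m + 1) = -I*m^4 + 6*m^3 + 3*I*m^3 - 18*m^2 + 11*I*m^2 - 6*m - 33*I*m + 18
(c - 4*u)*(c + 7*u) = c^2 + 3*c*u - 28*u^2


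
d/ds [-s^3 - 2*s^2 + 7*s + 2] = -3*s^2 - 4*s + 7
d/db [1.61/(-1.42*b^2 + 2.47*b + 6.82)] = (4.5724*b - 3.9767)/(-1.42*b^2 + 2.47*b + 6.82)^2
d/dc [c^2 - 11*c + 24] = 2*c - 11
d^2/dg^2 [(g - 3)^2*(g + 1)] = 6*g - 10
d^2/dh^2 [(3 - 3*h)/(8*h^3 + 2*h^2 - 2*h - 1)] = 12*(-2*(h - 1)*(12*h^2 + 2*h - 1)^2 + (12*h^2 + 2*h + (h - 1)*(12*h + 1) - 1)*(8*h^3 + 2*h^2 - 2*h - 1))/(8*h^3 + 2*h^2 - 2*h - 1)^3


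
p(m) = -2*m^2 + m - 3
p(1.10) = -4.32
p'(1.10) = -3.40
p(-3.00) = -24.00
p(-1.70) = -10.48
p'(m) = 1 - 4*m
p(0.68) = -3.24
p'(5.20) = -19.80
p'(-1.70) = 7.80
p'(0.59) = -1.36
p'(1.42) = -4.68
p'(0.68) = -1.72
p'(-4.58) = 19.32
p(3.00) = -18.00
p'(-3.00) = 13.00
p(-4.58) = -49.53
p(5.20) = -51.88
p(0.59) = -3.11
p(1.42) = -5.61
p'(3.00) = -11.00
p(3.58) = -25.05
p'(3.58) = -13.32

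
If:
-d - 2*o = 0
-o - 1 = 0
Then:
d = 2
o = -1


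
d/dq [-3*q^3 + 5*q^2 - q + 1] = -9*q^2 + 10*q - 1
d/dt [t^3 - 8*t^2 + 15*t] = 3*t^2 - 16*t + 15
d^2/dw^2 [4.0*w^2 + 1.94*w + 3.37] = 8.00000000000000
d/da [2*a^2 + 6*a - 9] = 4*a + 6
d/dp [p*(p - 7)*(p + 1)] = 3*p^2 - 12*p - 7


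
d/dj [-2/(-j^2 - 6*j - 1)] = 4*(-j - 3)/(j^2 + 6*j + 1)^2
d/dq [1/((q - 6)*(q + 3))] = (3 - 2*q)/(q^4 - 6*q^3 - 27*q^2 + 108*q + 324)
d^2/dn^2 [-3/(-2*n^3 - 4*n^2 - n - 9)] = 6*(-2*(3*n + 2)*(2*n^3 + 4*n^2 + n + 9) + (6*n^2 + 8*n + 1)^2)/(2*n^3 + 4*n^2 + n + 9)^3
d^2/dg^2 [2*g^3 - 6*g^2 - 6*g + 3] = 12*g - 12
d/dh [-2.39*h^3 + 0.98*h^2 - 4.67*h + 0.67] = -7.17*h^2 + 1.96*h - 4.67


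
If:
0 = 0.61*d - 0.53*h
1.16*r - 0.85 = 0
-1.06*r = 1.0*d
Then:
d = -0.78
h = -0.89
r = 0.73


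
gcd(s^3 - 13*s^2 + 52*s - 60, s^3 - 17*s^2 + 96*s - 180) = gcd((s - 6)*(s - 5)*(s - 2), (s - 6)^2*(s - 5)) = s^2 - 11*s + 30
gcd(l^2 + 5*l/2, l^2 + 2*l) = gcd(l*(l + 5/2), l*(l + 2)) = l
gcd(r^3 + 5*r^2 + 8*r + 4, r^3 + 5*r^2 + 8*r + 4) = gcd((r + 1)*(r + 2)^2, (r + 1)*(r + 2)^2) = r^3 + 5*r^2 + 8*r + 4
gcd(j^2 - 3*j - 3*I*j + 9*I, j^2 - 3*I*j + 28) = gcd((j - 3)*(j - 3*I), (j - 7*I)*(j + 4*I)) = 1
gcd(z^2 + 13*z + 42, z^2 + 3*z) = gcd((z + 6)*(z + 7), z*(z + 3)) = 1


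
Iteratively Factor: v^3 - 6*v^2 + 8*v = (v)*(v^2 - 6*v + 8) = v*(v - 4)*(v - 2)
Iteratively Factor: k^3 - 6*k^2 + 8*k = (k - 2)*(k^2 - 4*k) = (k - 4)*(k - 2)*(k)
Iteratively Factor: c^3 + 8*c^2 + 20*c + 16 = (c + 2)*(c^2 + 6*c + 8) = (c + 2)^2*(c + 4)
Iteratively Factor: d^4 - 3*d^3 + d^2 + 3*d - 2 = (d - 2)*(d^3 - d^2 - d + 1) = (d - 2)*(d + 1)*(d^2 - 2*d + 1) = (d - 2)*(d - 1)*(d + 1)*(d - 1)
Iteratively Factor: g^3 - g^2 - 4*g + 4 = (g + 2)*(g^2 - 3*g + 2) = (g - 1)*(g + 2)*(g - 2)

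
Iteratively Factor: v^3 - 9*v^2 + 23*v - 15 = (v - 3)*(v^2 - 6*v + 5) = (v - 5)*(v - 3)*(v - 1)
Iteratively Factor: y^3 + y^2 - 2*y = (y + 2)*(y^2 - y) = (y - 1)*(y + 2)*(y)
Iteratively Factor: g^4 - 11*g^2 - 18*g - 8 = (g + 2)*(g^3 - 2*g^2 - 7*g - 4) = (g + 1)*(g + 2)*(g^2 - 3*g - 4) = (g - 4)*(g + 1)*(g + 2)*(g + 1)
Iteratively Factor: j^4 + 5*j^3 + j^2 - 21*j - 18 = (j - 2)*(j^3 + 7*j^2 + 15*j + 9) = (j - 2)*(j + 3)*(j^2 + 4*j + 3) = (j - 2)*(j + 1)*(j + 3)*(j + 3)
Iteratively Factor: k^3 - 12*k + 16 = (k - 2)*(k^2 + 2*k - 8) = (k - 2)*(k + 4)*(k - 2)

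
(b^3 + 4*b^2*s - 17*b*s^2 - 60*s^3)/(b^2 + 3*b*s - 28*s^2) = (b^2 + 8*b*s + 15*s^2)/(b + 7*s)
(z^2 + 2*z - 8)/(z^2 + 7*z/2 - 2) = 2*(z - 2)/(2*z - 1)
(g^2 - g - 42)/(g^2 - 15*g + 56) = (g + 6)/(g - 8)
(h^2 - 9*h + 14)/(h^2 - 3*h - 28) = (h - 2)/(h + 4)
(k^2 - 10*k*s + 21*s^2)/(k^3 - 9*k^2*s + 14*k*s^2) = (-k + 3*s)/(k*(-k + 2*s))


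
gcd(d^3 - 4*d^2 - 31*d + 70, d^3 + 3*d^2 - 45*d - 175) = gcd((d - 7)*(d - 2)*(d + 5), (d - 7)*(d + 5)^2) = d^2 - 2*d - 35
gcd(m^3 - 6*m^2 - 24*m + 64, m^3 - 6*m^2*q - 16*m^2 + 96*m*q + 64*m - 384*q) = m - 8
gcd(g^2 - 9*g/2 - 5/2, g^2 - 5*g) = g - 5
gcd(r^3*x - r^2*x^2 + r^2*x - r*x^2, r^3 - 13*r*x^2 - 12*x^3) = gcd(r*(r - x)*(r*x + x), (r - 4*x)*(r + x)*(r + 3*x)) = 1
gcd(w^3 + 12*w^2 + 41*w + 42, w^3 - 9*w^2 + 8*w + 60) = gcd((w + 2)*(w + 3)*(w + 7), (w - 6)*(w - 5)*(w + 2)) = w + 2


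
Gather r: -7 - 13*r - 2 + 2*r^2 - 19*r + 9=2*r^2 - 32*r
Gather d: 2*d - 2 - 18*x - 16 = 2*d - 18*x - 18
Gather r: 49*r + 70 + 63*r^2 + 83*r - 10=63*r^2 + 132*r + 60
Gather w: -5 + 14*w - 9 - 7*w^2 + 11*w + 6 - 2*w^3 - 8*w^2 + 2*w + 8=-2*w^3 - 15*w^2 + 27*w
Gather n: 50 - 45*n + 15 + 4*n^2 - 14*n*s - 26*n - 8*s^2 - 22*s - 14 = 4*n^2 + n*(-14*s - 71) - 8*s^2 - 22*s + 51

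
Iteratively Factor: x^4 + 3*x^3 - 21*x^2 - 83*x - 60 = (x + 4)*(x^3 - x^2 - 17*x - 15) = (x + 1)*(x + 4)*(x^2 - 2*x - 15) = (x - 5)*(x + 1)*(x + 4)*(x + 3)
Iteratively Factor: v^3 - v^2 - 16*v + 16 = (v + 4)*(v^2 - 5*v + 4) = (v - 4)*(v + 4)*(v - 1)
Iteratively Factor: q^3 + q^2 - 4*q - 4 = (q - 2)*(q^2 + 3*q + 2) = (q - 2)*(q + 1)*(q + 2)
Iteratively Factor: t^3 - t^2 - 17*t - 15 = (t + 3)*(t^2 - 4*t - 5) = (t - 5)*(t + 3)*(t + 1)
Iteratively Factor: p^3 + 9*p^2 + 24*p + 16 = (p + 1)*(p^2 + 8*p + 16) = (p + 1)*(p + 4)*(p + 4)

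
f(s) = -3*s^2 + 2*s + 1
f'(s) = 2 - 6*s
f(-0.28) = 0.20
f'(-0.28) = 3.68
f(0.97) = 0.12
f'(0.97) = -3.82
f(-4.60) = -71.68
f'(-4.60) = 29.60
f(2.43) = -11.85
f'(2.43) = -12.58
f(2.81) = -17.07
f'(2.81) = -14.86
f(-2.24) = -18.53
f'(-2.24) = 15.44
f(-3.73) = -48.20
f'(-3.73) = 24.38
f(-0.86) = -2.94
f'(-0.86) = 7.16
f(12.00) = -407.00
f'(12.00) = -70.00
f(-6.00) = -119.00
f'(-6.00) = 38.00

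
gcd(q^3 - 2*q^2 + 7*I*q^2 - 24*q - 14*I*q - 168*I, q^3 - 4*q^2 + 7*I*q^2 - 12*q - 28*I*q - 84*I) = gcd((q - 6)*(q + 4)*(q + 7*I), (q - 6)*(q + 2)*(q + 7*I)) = q^2 + q*(-6 + 7*I) - 42*I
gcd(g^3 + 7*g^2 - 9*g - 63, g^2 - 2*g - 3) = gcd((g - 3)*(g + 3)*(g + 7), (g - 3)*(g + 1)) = g - 3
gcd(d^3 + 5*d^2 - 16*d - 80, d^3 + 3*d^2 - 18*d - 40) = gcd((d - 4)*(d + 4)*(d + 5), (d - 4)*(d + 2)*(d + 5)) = d^2 + d - 20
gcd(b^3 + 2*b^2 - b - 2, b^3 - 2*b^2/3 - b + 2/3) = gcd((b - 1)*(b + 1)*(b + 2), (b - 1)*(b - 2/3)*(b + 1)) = b^2 - 1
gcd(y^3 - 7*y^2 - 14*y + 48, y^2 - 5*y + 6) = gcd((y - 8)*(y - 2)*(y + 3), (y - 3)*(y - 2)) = y - 2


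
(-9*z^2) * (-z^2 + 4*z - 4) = 9*z^4 - 36*z^3 + 36*z^2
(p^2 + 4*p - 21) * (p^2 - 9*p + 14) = p^4 - 5*p^3 - 43*p^2 + 245*p - 294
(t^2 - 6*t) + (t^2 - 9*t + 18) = 2*t^2 - 15*t + 18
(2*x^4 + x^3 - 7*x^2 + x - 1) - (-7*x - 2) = 2*x^4 + x^3 - 7*x^2 + 8*x + 1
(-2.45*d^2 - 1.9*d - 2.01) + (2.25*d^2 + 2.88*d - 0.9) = -0.2*d^2 + 0.98*d - 2.91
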